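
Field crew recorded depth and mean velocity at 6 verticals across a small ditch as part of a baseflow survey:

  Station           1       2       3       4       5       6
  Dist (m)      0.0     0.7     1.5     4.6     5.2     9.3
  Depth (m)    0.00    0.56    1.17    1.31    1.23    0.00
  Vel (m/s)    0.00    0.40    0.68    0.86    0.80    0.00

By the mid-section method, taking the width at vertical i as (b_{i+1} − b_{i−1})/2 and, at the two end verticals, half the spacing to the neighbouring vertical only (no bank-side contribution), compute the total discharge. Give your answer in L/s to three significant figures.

w_2 = (1.5 − 0.0)/2 = 0.75 m; q_2 = 0.40 × 0.56 × 0.75 = 0.1680 m³/s
w_3 = (4.6 − 0.7)/2 = 1.95 m; q_3 = 0.68 × 1.17 × 1.95 = 1.551 m³/s
w_4 = (5.2 − 1.5)/2 = 1.85 m; q_4 = 0.86 × 1.31 × 1.85 = 2.084 m³/s
w_5 = (9.3 − 4.6)/2 = 2.35 m; q_5 = 0.80 × 1.23 × 2.35 = 2.312 m³/s
Stations 1, 6 contribute zero (depth or velocity is 0).
Q = Σ qᵢ = 6.116 m³/s
= 6.116 × 1000 = 6116 L/s

6120 L/s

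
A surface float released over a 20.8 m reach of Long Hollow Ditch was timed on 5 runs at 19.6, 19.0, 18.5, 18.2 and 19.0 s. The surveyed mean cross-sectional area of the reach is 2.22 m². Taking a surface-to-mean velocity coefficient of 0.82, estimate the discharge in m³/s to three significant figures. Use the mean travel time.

t̄ = (19.6 + 19.0 + 18.5 + 18.2 + 19.0) / 5 = 18.86 s
v_surface = L / t̄ = 20.8 / 18.86 = 1.103 m/s
v_mean = 0.82 × 1.103 = 0.9043 m/s
Q = A × v_mean = 2.22 × 0.9043 = 2.008 m³/s

2.01 m³/s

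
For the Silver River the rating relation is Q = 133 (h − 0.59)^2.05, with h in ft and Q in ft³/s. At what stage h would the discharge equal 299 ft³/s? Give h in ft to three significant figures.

2.07 ft

h − h₀ = (Q/C)^(1/b) = (299/133)^(1/2.05) = 1.485 ft
h = 0.59 + 1.485 = 2.075 ft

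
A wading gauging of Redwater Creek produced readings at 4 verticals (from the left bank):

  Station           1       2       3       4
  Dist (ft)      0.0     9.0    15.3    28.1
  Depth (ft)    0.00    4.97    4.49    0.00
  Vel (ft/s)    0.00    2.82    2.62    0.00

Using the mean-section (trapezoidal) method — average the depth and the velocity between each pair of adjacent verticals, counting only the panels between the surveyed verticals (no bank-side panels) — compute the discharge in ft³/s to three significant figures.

150 ft³/s

Panel 1-2: Δb = 9 ft, d̄ = (0.00+4.97)/2 = 2.485, v̄ = (0.00+2.82)/2 = 1.41 → q = 9×2.485×1.41 = 31.53 ft³/s
Panel 2-3: Δb = 6.3 ft, d̄ = (4.97+4.49)/2 = 4.73, v̄ = (2.82+2.62)/2 = 2.72 → q = 6.3×4.73×2.72 = 81.05 ft³/s
Panel 3-4: Δb = 12.8 ft, d̄ = (4.49+0.00)/2 = 2.245, v̄ = (2.62+0.00)/2 = 1.31 → q = 12.8×2.245×1.31 = 37.64 ft³/s
Q = Σ q = 150.2 ft³/s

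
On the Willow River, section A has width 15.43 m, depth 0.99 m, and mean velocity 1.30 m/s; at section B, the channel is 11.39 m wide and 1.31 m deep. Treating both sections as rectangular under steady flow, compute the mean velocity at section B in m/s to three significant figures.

Q = A₁V₁ = (15.43×0.99) × 1.30 = 19.86 m³/s
A₂ = 11.39 × 1.31 = 14.92 m²
V₂ = Q/A₂ = 19.86/14.92 = 1.331 m/s

1.33 m/s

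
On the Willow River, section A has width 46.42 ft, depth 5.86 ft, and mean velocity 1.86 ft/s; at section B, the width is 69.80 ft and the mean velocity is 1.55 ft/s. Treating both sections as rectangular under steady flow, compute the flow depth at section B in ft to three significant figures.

Q = A₁V₁ = (46.42×5.86) × 1.86 = 506.0 ft³/s
d₂ = Q/(b₂ V₂) = 506.0/(69.80×1.55) = 4.677 ft

4.68 ft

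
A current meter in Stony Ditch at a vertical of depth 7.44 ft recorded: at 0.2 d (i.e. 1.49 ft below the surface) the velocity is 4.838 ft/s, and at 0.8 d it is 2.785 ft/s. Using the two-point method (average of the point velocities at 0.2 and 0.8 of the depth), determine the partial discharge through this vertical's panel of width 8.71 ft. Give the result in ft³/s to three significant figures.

v̄ = (4.838 + 2.785) / 2 = 3.812 ft/s
q = v̄ × d × w = 3.812 × 7.44 × 8.71 = 247.0 ft³/s

247 ft³/s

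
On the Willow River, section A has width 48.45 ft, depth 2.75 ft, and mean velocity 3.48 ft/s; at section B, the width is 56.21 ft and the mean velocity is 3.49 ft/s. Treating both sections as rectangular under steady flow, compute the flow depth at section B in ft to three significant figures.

Q = A₁V₁ = (48.45×2.75) × 3.48 = 463.7 ft³/s
d₂ = Q/(b₂ V₂) = 463.7/(56.21×3.49) = 2.364 ft

2.36 ft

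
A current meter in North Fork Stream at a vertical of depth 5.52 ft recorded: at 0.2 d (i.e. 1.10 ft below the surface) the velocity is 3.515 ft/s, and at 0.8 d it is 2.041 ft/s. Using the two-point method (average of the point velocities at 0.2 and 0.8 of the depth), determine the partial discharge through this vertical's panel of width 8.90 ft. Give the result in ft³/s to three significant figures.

136 ft³/s

v̄ = (3.515 + 2.041) / 2 = 2.778 ft/s
q = v̄ × d × w = 2.778 × 5.52 × 8.90 = 136.5 ft³/s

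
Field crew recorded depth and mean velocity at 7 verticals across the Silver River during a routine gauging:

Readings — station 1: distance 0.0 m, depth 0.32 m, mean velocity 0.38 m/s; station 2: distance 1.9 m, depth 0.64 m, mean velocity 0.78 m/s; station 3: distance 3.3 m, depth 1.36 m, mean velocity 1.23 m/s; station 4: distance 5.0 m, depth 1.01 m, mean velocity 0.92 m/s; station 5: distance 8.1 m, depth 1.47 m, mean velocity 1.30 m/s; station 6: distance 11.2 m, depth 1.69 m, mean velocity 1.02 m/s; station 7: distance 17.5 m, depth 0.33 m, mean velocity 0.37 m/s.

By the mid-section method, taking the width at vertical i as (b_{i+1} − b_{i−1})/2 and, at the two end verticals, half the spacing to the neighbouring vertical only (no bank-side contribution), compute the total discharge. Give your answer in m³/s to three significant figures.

w_1 = (1.9 − 0.0)/2 = 0.95 m; q_1 = 0.38 × 0.32 × 0.95 = 0.1155 m³/s
w_2 = (3.3 − 0.0)/2 = 1.65 m; q_2 = 0.78 × 0.64 × 1.65 = 0.8237 m³/s
w_3 = (5.0 − 1.9)/2 = 1.55 m; q_3 = 1.23 × 1.36 × 1.55 = 2.593 m³/s
w_4 = (8.1 − 3.3)/2 = 2.4 m; q_4 = 0.92 × 1.01 × 2.4 = 2.230 m³/s
w_5 = (11.2 − 5.0)/2 = 3.1 m; q_5 = 1.30 × 1.47 × 3.1 = 5.924 m³/s
w_6 = (17.5 − 8.1)/2 = 4.7 m; q_6 = 1.02 × 1.69 × 4.7 = 8.102 m³/s
w_7 = (17.5 − 11.2)/2 = 3.15 m; q_7 = 0.37 × 0.33 × 3.15 = 0.3846 m³/s
Q = Σ qᵢ = 20.17 m³/s

20.2 m³/s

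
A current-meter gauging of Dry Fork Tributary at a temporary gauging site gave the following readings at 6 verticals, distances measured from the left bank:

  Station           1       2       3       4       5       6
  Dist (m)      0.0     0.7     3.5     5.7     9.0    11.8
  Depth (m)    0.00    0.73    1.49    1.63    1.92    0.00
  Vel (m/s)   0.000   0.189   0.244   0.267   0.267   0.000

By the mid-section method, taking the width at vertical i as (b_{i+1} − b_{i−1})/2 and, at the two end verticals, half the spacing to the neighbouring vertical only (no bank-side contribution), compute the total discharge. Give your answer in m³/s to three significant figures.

3.91 m³/s

w_2 = (3.5 − 0.0)/2 = 1.75 m; q_2 = 0.189 × 0.73 × 1.75 = 0.2414 m³/s
w_3 = (5.7 − 0.7)/2 = 2.5 m; q_3 = 0.244 × 1.49 × 2.5 = 0.9089 m³/s
w_4 = (9.0 − 3.5)/2 = 2.75 m; q_4 = 0.267 × 1.63 × 2.75 = 1.197 m³/s
w_5 = (11.8 − 5.7)/2 = 3.05 m; q_5 = 0.267 × 1.92 × 3.05 = 1.564 m³/s
Stations 1, 6 contribute zero (depth or velocity is 0).
Q = Σ qᵢ = 3.911 m³/s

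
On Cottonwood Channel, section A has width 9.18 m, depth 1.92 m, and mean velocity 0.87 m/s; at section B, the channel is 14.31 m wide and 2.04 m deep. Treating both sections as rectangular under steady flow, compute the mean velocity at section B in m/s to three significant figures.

0.525 m/s

Q = A₁V₁ = (9.18×1.92) × 0.87 = 15.33 m³/s
A₂ = 14.31 × 2.04 = 29.19 m²
V₂ = Q/A₂ = 15.33/29.19 = 0.5253 m/s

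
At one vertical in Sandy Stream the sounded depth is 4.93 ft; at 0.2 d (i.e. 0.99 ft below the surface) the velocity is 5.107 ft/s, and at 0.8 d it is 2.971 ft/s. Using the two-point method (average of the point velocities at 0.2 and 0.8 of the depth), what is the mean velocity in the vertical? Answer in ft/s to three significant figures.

4.04 ft/s

v̄ = (5.107 + 2.971) / 2 = 4.039 ft/s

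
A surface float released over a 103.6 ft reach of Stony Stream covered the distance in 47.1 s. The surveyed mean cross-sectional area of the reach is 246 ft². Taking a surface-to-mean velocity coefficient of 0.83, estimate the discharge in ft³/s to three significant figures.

449 ft³/s

v_surface = L / t̄ = 103.6 / 47.1 = 2.200 ft/s
v_mean = 0.83 × 2.200 = 1.826 ft/s
Q = A × v_mean = 246 × 1.826 = 449.1 ft³/s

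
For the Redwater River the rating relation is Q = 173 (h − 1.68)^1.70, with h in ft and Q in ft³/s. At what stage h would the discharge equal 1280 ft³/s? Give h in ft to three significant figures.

h − h₀ = (Q/C)^(1/b) = (1280/173)^(1/1.70) = 3.245 ft
h = 1.68 + 3.245 = 4.925 ft

4.93 ft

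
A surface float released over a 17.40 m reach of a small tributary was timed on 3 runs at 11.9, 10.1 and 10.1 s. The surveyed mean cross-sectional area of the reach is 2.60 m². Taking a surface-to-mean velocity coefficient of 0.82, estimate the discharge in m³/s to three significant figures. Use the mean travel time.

3.47 m³/s

t̄ = (11.9 + 10.1 + 10.1) / 3 = 10.7 s
v_surface = L / t̄ = 17.40 / 10.7 = 1.626 m/s
v_mean = 0.82 × 1.626 = 1.333 m/s
Q = A × v_mean = 2.60 × 1.333 = 3.467 m³/s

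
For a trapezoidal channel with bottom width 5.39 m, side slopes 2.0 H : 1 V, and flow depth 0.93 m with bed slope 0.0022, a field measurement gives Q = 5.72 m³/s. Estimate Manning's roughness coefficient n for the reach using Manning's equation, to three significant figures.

A = (b + z·y)·y = (5.39 + 2.0×0.93)×0.93 = 6.743 m²
P = b + 2y√(1+z²) = 5.39 + 2×0.93×√(1+2.0²) = 9.549 m
R = A/P = 6.743/9.549 = 0.7061 m
n = (1/Q)·A·R^(2/3)·S^(1/2) = (1/5.72) × 6.743 × 0.7929 × 0.04690 = 0.04384

0.0438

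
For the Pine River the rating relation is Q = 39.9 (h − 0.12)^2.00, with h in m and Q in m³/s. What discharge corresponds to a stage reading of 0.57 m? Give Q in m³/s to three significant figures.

8.08 m³/s

Q = 39.9 × (0.57 − 0.12)^2.00 = 39.9 × 0.45^2.00 = 8.080 m³/s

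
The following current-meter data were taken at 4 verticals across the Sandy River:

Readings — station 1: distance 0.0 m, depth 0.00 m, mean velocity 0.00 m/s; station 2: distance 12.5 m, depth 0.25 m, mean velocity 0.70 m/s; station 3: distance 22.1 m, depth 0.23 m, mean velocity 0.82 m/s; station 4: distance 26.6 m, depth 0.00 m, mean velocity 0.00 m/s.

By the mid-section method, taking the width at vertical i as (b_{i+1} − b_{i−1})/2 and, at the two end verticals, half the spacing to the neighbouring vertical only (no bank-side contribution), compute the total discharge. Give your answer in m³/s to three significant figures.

3.26 m³/s

w_2 = (22.1 − 0.0)/2 = 11.05 m; q_2 = 0.70 × 0.25 × 11.05 = 1.934 m³/s
w_3 = (26.6 − 12.5)/2 = 7.05 m; q_3 = 0.82 × 0.23 × 7.05 = 1.330 m³/s
Stations 1, 4 contribute zero (depth or velocity is 0).
Q = Σ qᵢ = 3.263 m³/s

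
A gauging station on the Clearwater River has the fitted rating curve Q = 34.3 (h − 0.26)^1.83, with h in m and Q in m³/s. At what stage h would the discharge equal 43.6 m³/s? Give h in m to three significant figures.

1.40 m

h − h₀ = (Q/C)^(1/b) = (43.6/34.3)^(1/1.83) = 1.140 m
h = 0.26 + 1.140 = 1.400 m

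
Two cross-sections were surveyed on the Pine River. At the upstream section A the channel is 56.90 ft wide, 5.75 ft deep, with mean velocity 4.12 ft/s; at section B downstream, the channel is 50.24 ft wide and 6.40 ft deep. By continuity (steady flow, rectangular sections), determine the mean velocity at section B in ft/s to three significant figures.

Q = A₁V₁ = (56.90×5.75) × 4.12 = 1348 ft³/s
A₂ = 50.24 × 6.40 = 321.5 ft²
V₂ = Q/A₂ = 1348/321.5 = 4.192 ft/s

4.19 ft/s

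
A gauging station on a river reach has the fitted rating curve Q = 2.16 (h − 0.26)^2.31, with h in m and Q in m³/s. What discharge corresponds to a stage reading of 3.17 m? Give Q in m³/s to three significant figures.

25.5 m³/s

Q = 2.16 × (3.17 − 0.26)^2.31 = 2.16 × 2.91^2.31 = 25.47 m³/s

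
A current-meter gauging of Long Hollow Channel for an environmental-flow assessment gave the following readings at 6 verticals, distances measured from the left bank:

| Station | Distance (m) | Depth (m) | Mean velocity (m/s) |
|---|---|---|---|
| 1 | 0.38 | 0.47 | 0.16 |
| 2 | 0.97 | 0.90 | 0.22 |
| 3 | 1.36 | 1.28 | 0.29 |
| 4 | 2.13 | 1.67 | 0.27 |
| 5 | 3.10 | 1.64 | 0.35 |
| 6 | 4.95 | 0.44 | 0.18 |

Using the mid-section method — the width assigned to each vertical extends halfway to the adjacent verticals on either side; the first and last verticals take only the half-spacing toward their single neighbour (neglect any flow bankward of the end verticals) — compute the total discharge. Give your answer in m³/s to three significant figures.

w_1 = (0.97 − 0.38)/2 = 0.295 m; q_1 = 0.16 × 0.47 × 0.295 = 0.02218 m³/s
w_2 = (1.36 − 0.38)/2 = 0.49 m; q_2 = 0.22 × 0.90 × 0.49 = 0.09702 m³/s
w_3 = (2.13 − 0.97)/2 = 0.58 m; q_3 = 0.29 × 1.28 × 0.58 = 0.2153 m³/s
w_4 = (3.10 − 1.36)/2 = 0.87 m; q_4 = 0.27 × 1.67 × 0.87 = 0.3923 m³/s
w_5 = (4.95 − 2.13)/2 = 1.41 m; q_5 = 0.35 × 1.64 × 1.41 = 0.8093 m³/s
w_6 = (4.95 − 3.10)/2 = 0.925 m; q_6 = 0.18 × 0.44 × 0.925 = 0.07326 m³/s
Q = Σ qᵢ = 1.609 m³/s

1.61 m³/s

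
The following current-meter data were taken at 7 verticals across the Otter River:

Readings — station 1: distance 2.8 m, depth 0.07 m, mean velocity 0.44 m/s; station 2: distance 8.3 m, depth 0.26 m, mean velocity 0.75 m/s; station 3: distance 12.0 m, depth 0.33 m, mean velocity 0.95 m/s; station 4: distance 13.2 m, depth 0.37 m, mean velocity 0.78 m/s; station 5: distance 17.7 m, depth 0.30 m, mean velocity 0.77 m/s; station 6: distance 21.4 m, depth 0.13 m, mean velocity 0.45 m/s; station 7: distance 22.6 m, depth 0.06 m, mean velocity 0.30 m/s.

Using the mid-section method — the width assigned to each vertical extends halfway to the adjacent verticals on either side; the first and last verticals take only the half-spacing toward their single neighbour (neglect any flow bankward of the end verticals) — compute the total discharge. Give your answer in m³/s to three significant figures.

w_1 = (8.3 − 2.8)/2 = 2.75 m; q_1 = 0.44 × 0.07 × 2.75 = 0.08470 m³/s
w_2 = (12.0 − 2.8)/2 = 4.6 m; q_2 = 0.75 × 0.26 × 4.6 = 0.8970 m³/s
w_3 = (13.2 − 8.3)/2 = 2.45 m; q_3 = 0.95 × 0.33 × 2.45 = 0.7681 m³/s
w_4 = (17.7 − 12.0)/2 = 2.85 m; q_4 = 0.78 × 0.37 × 2.85 = 0.8225 m³/s
w_5 = (21.4 − 13.2)/2 = 4.1 m; q_5 = 0.77 × 0.30 × 4.1 = 0.9471 m³/s
w_6 = (22.6 − 17.7)/2 = 2.45 m; q_6 = 0.45 × 0.13 × 2.45 = 0.1433 m³/s
w_7 = (22.6 − 21.4)/2 = 0.6 m; q_7 = 0.30 × 0.06 × 0.6 = 0.01080 m³/s
Q = Σ qᵢ = 3.674 m³/s

3.67 m³/s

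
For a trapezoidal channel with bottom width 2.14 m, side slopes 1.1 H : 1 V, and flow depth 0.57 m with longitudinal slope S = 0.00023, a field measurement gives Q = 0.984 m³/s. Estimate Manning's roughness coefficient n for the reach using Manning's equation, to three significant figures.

0.0134

A = (b + z·y)·y = (2.14 + 1.1×0.57)×0.57 = 1.577 m²
P = b + 2y√(1+z²) = 2.14 + 2×0.57×√(1+1.1²) = 3.835 m
R = A/P = 1.577/3.835 = 0.4113 m
n = (1/Q)·A·R^(2/3)·S^(1/2) = (1/0.984) × 1.577 × 0.5531 × 0.01517 = 0.01344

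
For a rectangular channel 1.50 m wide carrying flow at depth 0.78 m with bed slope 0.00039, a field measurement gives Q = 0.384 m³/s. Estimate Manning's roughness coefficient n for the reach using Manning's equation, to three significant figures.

A = b·y = 1.50 × 0.78 = 1.170 m²
P = b + 2y = 1.50 + 2×0.78 = 3.060 m
R = A/P = 1.170/3.060 = 0.3824 m
n = (1/Q)·A·R^(2/3)·S^(1/2) = (1/0.384) × 1.170 × 0.5268 × 0.01975 = 0.03170

0.0317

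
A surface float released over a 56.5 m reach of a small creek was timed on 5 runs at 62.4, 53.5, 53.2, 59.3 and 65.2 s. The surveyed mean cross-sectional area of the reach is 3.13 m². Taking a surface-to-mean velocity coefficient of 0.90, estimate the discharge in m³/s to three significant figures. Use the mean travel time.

t̄ = (62.4 + 53.5 + 53.2 + 59.3 + 65.2) / 5 = 58.72 s
v_surface = L / t̄ = 56.5 / 58.72 = 0.9622 m/s
v_mean = 0.90 × 0.9622 = 0.8660 m/s
Q = A × v_mean = 3.13 × 0.8660 = 2.710 m³/s

2.71 m³/s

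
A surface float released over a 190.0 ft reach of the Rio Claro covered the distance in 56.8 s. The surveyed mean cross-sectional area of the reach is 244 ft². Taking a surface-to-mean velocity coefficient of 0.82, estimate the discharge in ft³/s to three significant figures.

669 ft³/s

v_surface = L / t̄ = 190.0 / 56.8 = 3.345 ft/s
v_mean = 0.82 × 3.345 = 2.743 ft/s
Q = A × v_mean = 244 × 2.743 = 669.3 ft³/s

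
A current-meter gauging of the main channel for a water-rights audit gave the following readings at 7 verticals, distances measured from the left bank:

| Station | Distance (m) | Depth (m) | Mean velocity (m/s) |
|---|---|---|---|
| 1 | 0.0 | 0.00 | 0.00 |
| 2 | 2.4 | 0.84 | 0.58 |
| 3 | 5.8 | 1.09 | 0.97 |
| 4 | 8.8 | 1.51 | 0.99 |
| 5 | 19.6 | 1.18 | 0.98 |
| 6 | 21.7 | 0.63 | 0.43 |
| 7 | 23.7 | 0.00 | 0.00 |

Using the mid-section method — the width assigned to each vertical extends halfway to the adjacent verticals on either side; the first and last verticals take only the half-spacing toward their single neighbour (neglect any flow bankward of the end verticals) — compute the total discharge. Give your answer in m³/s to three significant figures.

23.1 m³/s

w_2 = (5.8 − 0.0)/2 = 2.9 m; q_2 = 0.58 × 0.84 × 2.9 = 1.413 m³/s
w_3 = (8.8 − 2.4)/2 = 3.2 m; q_3 = 0.97 × 1.09 × 3.2 = 3.383 m³/s
w_4 = (19.6 − 5.8)/2 = 6.9 m; q_4 = 0.99 × 1.51 × 6.9 = 10.31 m³/s
w_5 = (21.7 − 8.8)/2 = 6.45 m; q_5 = 0.98 × 1.18 × 6.45 = 7.459 m³/s
w_6 = (23.7 − 19.6)/2 = 2.05 m; q_6 = 0.43 × 0.63 × 2.05 = 0.5553 m³/s
Stations 1, 7 contribute zero (depth or velocity is 0).
Q = Σ qᵢ = 23.13 m³/s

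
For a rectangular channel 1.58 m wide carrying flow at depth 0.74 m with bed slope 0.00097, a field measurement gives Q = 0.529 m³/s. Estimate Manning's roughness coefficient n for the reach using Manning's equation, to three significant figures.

A = b·y = 1.58 × 0.74 = 1.169 m²
P = b + 2y = 1.58 + 2×0.74 = 3.060 m
R = A/P = 1.169/3.060 = 0.3821 m
n = (1/Q)·A·R^(2/3)·S^(1/2) = (1/0.529) × 1.169 × 0.5266 × 0.03114 = 0.03625

0.0362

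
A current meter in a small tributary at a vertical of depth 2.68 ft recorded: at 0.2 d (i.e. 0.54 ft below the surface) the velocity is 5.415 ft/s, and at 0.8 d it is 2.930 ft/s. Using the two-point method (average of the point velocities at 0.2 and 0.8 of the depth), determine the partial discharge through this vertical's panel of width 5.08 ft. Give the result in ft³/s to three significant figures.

56.8 ft³/s

v̄ = (5.415 + 2.930) / 2 = 4.173 ft/s
q = v̄ × d × w = 4.173 × 2.68 × 5.08 = 56.81 ft³/s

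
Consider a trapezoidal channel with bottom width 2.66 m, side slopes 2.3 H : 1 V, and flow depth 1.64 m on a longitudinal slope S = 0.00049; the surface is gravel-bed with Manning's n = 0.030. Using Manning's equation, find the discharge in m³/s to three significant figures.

7.62 m³/s

A = (b + z·y)·y = (2.66 + 2.3×1.64)×1.64 = 10.55 m²
P = b + 2y√(1+z²) = 2.66 + 2×1.64×√(1+2.3²) = 10.89 m
R = A/P = 10.55/10.89 = 0.9690 m
Q = (1/n)·A·R^(2/3)·S^(1/2) = (1/0.030) × 10.55 × 0.9690^(2/3) × 0.00049^(1/2) = 7.622 m³/s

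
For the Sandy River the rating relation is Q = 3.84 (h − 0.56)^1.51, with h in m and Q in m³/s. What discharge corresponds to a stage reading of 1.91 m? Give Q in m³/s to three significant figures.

6.04 m³/s

Q = 3.84 × (1.91 − 0.56)^1.51 = 3.84 × 1.35^1.51 = 6.041 m³/s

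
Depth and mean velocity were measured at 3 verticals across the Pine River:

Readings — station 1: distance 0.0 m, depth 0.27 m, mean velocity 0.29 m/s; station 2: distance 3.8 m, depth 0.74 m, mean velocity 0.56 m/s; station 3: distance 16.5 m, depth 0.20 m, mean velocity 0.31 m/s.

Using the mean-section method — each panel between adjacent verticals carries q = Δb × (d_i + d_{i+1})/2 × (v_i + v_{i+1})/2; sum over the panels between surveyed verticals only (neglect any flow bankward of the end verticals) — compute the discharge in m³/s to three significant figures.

Panel 1-2: Δb = 3.8 m, d̄ = (0.27+0.74)/2 = 0.505, v̄ = (0.29+0.56)/2 = 0.425 → q = 3.8×0.505×0.425 = 0.8156 m³/s
Panel 2-3: Δb = 12.7 m, d̄ = (0.74+0.20)/2 = 0.47, v̄ = (0.56+0.31)/2 = 0.435 → q = 12.7×0.47×0.435 = 2.597 m³/s
Q = Σ q = 3.412 m³/s

3.41 m³/s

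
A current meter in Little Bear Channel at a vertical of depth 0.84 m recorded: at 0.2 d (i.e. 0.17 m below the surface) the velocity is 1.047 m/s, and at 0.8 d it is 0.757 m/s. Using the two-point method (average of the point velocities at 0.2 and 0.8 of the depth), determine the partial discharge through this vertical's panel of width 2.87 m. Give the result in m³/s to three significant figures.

v̄ = (1.047 + 0.757) / 2 = 0.9020 m/s
q = v̄ × d × w = 0.9020 × 0.84 × 2.87 = 2.175 m³/s

2.17 m³/s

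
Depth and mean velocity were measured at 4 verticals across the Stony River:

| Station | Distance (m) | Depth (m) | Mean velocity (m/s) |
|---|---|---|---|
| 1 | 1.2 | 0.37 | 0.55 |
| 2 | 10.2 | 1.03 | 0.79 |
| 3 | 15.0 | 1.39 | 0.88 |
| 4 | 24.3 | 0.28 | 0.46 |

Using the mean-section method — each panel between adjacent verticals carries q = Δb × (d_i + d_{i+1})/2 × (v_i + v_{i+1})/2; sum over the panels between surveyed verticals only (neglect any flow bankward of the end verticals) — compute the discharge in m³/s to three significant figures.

14.3 m³/s

Panel 1-2: Δb = 9 m, d̄ = (0.37+1.03)/2 = 0.7, v̄ = (0.55+0.79)/2 = 0.67 → q = 9×0.7×0.67 = 4.221 m³/s
Panel 2-3: Δb = 4.8 m, d̄ = (1.03+1.39)/2 = 1.21, v̄ = (0.79+0.88)/2 = 0.835 → q = 4.8×1.21×0.835 = 4.850 m³/s
Panel 3-4: Δb = 9.3 m, d̄ = (1.39+0.28)/2 = 0.835, v̄ = (0.88+0.46)/2 = 0.67 → q = 9.3×0.835×0.67 = 5.203 m³/s
Q = Σ q = 14.27 m³/s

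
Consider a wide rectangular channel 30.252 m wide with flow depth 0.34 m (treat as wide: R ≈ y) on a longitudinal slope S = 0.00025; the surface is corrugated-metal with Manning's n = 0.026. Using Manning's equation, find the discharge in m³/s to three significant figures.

A = b·y = 30.252 × 0.34 = 10.29 m²
Wide channel: R ≈ y = 0.34 m
Q = (1/n)·A·R^(2/3)·S^(1/2) = (1/0.026) × 10.29 × 0.3400^(2/3) × 0.00025^(1/2) = 3.047 m³/s

3.05 m³/s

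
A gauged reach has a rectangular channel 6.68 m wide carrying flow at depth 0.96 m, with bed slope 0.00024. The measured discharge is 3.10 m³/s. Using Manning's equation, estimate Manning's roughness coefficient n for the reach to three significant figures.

A = b·y = 6.68 × 0.96 = 6.413 m²
P = b + 2y = 6.68 + 2×0.96 = 8.600 m
R = A/P = 6.413/8.600 = 0.7457 m
n = (1/Q)·A·R^(2/3)·S^(1/2) = (1/3.10) × 6.413 × 0.8223 × 0.01549 = 0.02635

0.0264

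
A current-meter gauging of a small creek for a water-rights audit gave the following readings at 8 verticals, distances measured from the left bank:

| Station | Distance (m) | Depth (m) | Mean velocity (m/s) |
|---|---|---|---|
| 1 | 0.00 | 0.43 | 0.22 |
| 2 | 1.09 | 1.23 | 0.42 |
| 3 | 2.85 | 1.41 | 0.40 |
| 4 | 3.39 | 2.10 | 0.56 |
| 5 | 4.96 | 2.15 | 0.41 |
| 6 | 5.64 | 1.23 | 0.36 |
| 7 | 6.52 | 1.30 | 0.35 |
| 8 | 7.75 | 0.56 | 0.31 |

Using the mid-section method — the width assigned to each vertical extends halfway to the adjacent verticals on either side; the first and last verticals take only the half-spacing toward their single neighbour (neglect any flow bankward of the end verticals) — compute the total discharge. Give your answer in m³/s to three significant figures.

w_1 = (1.09 − 0.00)/2 = 0.545 m; q_1 = 0.22 × 0.43 × 0.545 = 0.05156 m³/s
w_2 = (2.85 − 0.00)/2 = 1.425 m; q_2 = 0.42 × 1.23 × 1.425 = 0.7362 m³/s
w_3 = (3.39 − 1.09)/2 = 1.15 m; q_3 = 0.40 × 1.41 × 1.15 = 0.6486 m³/s
w_4 = (4.96 − 2.85)/2 = 1.055 m; q_4 = 0.56 × 2.10 × 1.055 = 1.241 m³/s
w_5 = (5.64 − 3.39)/2 = 1.125 m; q_5 = 0.41 × 2.15 × 1.125 = 0.9917 m³/s
w_6 = (6.52 − 4.96)/2 = 0.78 m; q_6 = 0.36 × 1.23 × 0.78 = 0.3454 m³/s
w_7 = (7.75 − 5.64)/2 = 1.055 m; q_7 = 0.35 × 1.30 × 1.055 = 0.4800 m³/s
w_8 = (7.75 − 6.52)/2 = 0.615 m; q_8 = 0.31 × 0.56 × 0.615 = 0.1068 m³/s
Q = Σ qᵢ = 4.601 m³/s

4.60 m³/s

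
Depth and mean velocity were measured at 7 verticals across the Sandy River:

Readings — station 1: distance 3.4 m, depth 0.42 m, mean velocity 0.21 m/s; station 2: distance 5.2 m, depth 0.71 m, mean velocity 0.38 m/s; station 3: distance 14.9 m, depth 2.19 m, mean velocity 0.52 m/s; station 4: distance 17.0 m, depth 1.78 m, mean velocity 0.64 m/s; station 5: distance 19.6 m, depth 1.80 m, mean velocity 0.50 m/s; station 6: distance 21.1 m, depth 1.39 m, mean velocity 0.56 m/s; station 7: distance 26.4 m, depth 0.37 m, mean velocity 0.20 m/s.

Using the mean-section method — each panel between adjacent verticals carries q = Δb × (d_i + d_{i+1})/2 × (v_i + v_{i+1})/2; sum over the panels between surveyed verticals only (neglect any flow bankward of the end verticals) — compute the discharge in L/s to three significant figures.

14700 L/s

Panel 1-2: Δb = 1.8 m, d̄ = (0.42+0.71)/2 = 0.565, v̄ = (0.21+0.38)/2 = 0.295 → q = 1.8×0.565×0.295 = 0.3000 m³/s
Panel 2-3: Δb = 9.7 m, d̄ = (0.71+2.19)/2 = 1.45, v̄ = (0.38+0.52)/2 = 0.45 → q = 9.7×1.45×0.45 = 6.329 m³/s
Panel 3-4: Δb = 2.1 m, d̄ = (2.19+1.78)/2 = 1.985, v̄ = (0.52+0.64)/2 = 0.58 → q = 2.1×1.985×0.58 = 2.418 m³/s
Panel 4-5: Δb = 2.6 m, d̄ = (1.78+1.80)/2 = 1.79, v̄ = (0.64+0.50)/2 = 0.57 → q = 2.6×1.79×0.57 = 2.653 m³/s
Panel 5-6: Δb = 1.5 m, d̄ = (1.80+1.39)/2 = 1.595, v̄ = (0.50+0.56)/2 = 0.53 → q = 1.5×1.595×0.53 = 1.268 m³/s
Panel 6-7: Δb = 5.3 m, d̄ = (1.39+0.37)/2 = 0.88, v̄ = (0.56+0.20)/2 = 0.38 → q = 5.3×0.88×0.38 = 1.772 m³/s
Q = Σ q = 14.74 m³/s
= 14.74 × 1000 = 14740 L/s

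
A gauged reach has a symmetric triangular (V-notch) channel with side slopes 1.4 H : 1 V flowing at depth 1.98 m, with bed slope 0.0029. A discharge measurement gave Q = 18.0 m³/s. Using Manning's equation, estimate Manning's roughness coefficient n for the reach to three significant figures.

A = z·y² = 1.4×1.98² = 5.489 m²
P = 2y√(1+z²) = 2×1.98×√(1+1.4²) = 6.813 m
R = A/P = 5.489/6.813 = 0.8056 m
n = (1/Q)·A·R^(2/3)·S^(1/2) = (1/18.0) × 5.489 × 0.8658 × 0.05385 = 0.01422

0.0142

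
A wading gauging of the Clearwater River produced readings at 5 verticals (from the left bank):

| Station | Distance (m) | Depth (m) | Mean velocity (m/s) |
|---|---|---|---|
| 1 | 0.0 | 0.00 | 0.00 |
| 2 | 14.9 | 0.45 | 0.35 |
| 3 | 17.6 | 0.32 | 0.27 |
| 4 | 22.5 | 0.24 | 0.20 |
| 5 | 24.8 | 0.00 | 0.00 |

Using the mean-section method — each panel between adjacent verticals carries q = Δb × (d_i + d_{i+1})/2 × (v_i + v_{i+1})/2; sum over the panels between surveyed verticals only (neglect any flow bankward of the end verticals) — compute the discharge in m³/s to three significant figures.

1.26 m³/s

Panel 1-2: Δb = 14.9 m, d̄ = (0.00+0.45)/2 = 0.225, v̄ = (0.00+0.35)/2 = 0.175 → q = 14.9×0.225×0.175 = 0.5867 m³/s
Panel 2-3: Δb = 2.7 m, d̄ = (0.45+0.32)/2 = 0.385, v̄ = (0.35+0.27)/2 = 0.31 → q = 2.7×0.385×0.31 = 0.3222 m³/s
Panel 3-4: Δb = 4.9 m, d̄ = (0.32+0.24)/2 = 0.28, v̄ = (0.27+0.20)/2 = 0.235 → q = 4.9×0.28×0.235 = 0.3224 m³/s
Panel 4-5: Δb = 2.3 m, d̄ = (0.24+0.00)/2 = 0.12, v̄ = (0.20+0.00)/2 = 0.1 → q = 2.3×0.12×0.1 = 0.02760 m³/s
Q = Σ q = 1.259 m³/s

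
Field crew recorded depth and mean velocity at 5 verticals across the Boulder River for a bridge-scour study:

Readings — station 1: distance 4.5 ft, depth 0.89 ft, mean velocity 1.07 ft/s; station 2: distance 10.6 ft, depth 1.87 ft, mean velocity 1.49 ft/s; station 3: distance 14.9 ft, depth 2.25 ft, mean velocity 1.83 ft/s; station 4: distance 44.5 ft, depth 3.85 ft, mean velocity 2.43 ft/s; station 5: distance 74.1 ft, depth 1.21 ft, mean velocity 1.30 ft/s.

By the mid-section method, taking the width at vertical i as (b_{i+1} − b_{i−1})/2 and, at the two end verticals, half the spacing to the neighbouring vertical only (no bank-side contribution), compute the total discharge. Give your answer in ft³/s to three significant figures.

w_1 = (10.6 − 4.5)/2 = 3.05 ft; q_1 = 1.07 × 0.89 × 3.05 = 2.905 ft³/s
w_2 = (14.9 − 4.5)/2 = 5.2 ft; q_2 = 1.49 × 1.87 × 5.2 = 14.49 ft³/s
w_3 = (44.5 − 10.6)/2 = 16.95 ft; q_3 = 1.83 × 2.25 × 16.95 = 69.79 ft³/s
w_4 = (74.1 − 14.9)/2 = 29.6 ft; q_4 = 2.43 × 3.85 × 29.6 = 276.9 ft³/s
w_5 = (74.1 − 44.5)/2 = 14.8 ft; q_5 = 1.30 × 1.21 × 14.8 = 23.28 ft³/s
Q = Σ qᵢ = 387.4 ft³/s

387 ft³/s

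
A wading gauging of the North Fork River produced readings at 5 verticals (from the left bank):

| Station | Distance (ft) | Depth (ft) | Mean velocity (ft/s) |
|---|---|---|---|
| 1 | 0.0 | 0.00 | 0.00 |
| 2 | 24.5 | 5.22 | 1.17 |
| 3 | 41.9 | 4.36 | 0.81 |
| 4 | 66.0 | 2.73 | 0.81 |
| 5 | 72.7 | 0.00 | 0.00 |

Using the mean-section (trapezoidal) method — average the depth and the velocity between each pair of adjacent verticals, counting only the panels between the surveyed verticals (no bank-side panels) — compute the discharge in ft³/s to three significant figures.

193 ft³/s

Panel 1-2: Δb = 24.5 ft, d̄ = (0.00+5.22)/2 = 2.61, v̄ = (0.00+1.17)/2 = 0.585 → q = 24.5×2.61×0.585 = 37.41 ft³/s
Panel 2-3: Δb = 17.4 ft, d̄ = (5.22+4.36)/2 = 4.79, v̄ = (1.17+0.81)/2 = 0.99 → q = 17.4×4.79×0.99 = 82.51 ft³/s
Panel 3-4: Δb = 24.1 ft, d̄ = (4.36+2.73)/2 = 3.545, v̄ = (0.81+0.81)/2 = 0.81 → q = 24.1×3.545×0.81 = 69.20 ft³/s
Panel 4-5: Δb = 6.7 ft, d̄ = (2.73+0.00)/2 = 1.365, v̄ = (0.81+0.00)/2 = 0.405 → q = 6.7×1.365×0.405 = 3.704 ft³/s
Q = Σ q = 192.8 ft³/s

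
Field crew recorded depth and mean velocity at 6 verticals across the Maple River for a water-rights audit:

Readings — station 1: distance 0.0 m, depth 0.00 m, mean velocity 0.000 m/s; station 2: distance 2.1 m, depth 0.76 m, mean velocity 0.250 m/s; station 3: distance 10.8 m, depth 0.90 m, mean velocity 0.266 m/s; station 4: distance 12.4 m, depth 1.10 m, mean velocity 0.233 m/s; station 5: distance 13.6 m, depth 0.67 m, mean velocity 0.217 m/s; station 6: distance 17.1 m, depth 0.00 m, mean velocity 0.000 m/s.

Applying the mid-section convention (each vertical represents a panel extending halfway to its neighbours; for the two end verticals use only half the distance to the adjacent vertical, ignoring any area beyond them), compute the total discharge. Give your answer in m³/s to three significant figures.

w_2 = (10.8 − 0.0)/2 = 5.4 m; q_2 = 0.250 × 0.76 × 5.4 = 1.026 m³/s
w_3 = (12.4 − 2.1)/2 = 5.15 m; q_3 = 0.266 × 0.90 × 5.15 = 1.233 m³/s
w_4 = (13.6 − 10.8)/2 = 1.4 m; q_4 = 0.233 × 1.10 × 1.4 = 0.3588 m³/s
w_5 = (17.1 − 12.4)/2 = 2.35 m; q_5 = 0.217 × 0.67 × 2.35 = 0.3417 m³/s
Stations 1, 6 contribute zero (depth or velocity is 0).
Q = Σ qᵢ = 2.959 m³/s

2.96 m³/s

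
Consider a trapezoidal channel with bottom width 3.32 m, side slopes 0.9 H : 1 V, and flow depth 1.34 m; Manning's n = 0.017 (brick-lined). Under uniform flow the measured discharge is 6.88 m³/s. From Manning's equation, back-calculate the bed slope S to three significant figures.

A = (b + z·y)·y = (3.32 + 0.9×1.34)×1.34 = 6.065 m²
P = b + 2y√(1+z²) = 3.32 + 2×1.34×√(1+0.9²) = 6.926 m
R = A/P = 6.065/6.926 = 0.8757 m
S = (Q·n / (1·A·R^(2/3)))² = (6.88×0.017 / (1×6.065×0.9153))² = 0.0004439

0.000444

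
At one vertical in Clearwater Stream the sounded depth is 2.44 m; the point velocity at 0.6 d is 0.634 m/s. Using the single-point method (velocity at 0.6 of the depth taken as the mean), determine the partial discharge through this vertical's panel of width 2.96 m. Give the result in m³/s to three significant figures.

4.58 m³/s

v̄ = v₀.₆ = 0.634 m/s
q = v̄ × d × w = 0.6340 × 2.44 × 2.96 = 4.579 m³/s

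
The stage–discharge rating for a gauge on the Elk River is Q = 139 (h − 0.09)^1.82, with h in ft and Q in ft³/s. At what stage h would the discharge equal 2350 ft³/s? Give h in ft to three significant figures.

h − h₀ = (Q/C)^(1/b) = (2350/139)^(1/1.82) = 4.729 ft
h = 0.09 + 4.729 = 4.819 ft

4.82 ft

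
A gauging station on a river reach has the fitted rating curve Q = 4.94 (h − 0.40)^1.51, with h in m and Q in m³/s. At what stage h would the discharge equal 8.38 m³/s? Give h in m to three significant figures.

h − h₀ = (Q/C)^(1/b) = (8.38/4.94)^(1/1.51) = 1.419 m
h = 0.40 + 1.419 = 1.819 m

1.82 m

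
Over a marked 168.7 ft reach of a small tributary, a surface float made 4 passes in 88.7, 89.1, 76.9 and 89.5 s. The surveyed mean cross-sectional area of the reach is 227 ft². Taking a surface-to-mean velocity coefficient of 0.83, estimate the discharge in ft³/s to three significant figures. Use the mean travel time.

369 ft³/s

t̄ = (88.7 + 89.1 + 76.9 + 89.5) / 4 = 86.05 s
v_surface = L / t̄ = 168.7 / 86.05 = 1.960 ft/s
v_mean = 0.83 × 1.960 = 1.627 ft/s
Q = A × v_mean = 227 × 1.627 = 369.4 ft³/s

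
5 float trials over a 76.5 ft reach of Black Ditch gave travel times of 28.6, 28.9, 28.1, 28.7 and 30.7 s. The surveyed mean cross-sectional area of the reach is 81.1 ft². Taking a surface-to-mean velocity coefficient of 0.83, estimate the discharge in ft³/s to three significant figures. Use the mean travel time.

t̄ = (28.6 + 28.9 + 28.1 + 28.7 + 30.7) / 5 = 29 s
v_surface = L / t̄ = 76.5 / 29 = 2.638 ft/s
v_mean = 0.83 × 2.638 = 2.189 ft/s
Q = A × v_mean = 81.1 × 2.189 = 177.6 ft³/s

178 ft³/s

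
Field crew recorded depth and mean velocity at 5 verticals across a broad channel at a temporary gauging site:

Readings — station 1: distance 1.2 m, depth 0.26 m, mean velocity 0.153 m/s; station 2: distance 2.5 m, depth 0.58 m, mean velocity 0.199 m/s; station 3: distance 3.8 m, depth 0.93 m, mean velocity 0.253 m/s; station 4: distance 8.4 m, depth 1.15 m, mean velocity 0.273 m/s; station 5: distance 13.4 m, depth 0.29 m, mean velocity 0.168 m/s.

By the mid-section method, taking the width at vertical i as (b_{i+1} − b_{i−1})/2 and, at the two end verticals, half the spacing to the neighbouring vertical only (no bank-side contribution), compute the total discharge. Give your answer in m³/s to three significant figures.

w_1 = (2.5 − 1.2)/2 = 0.65 m; q_1 = 0.153 × 0.26 × 0.65 = 0.02586 m³/s
w_2 = (3.8 − 1.2)/2 = 1.3 m; q_2 = 0.199 × 0.58 × 1.3 = 0.1500 m³/s
w_3 = (8.4 − 2.5)/2 = 2.95 m; q_3 = 0.253 × 0.93 × 2.95 = 0.6941 m³/s
w_4 = (13.4 − 3.8)/2 = 4.8 m; q_4 = 0.273 × 1.15 × 4.8 = 1.507 m³/s
w_5 = (13.4 − 8.4)/2 = 2.5 m; q_5 = 0.168 × 0.29 × 2.5 = 0.1218 m³/s
Q = Σ qᵢ = 2.499 m³/s

2.50 m³/s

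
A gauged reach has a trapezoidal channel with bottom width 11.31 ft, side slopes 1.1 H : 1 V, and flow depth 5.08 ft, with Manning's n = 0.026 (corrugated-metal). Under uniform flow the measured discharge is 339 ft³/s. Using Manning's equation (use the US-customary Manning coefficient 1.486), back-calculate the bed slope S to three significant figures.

0.000992

A = (b + z·y)·y = (11.31 + 1.1×5.08)×5.08 = 85.84 ft²
P = b + 2y√(1+z²) = 11.31 + 2×5.08×√(1+1.1²) = 26.41 ft
R = A/P = 85.84/26.41 = 3.250 ft
S = (Q·n / (1.486·A·R^(2/3)))² = (339×0.026 / (1.486×85.84×2.194))² = 0.0009918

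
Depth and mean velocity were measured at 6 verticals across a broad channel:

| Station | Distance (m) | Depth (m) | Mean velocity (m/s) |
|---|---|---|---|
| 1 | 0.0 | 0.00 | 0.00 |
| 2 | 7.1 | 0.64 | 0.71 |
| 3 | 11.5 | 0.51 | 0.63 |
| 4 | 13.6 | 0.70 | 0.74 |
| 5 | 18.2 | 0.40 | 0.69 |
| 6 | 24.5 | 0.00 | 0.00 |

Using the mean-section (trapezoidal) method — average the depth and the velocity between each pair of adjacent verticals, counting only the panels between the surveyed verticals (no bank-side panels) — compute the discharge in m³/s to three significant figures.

5.62 m³/s

Panel 1-2: Δb = 7.1 m, d̄ = (0.00+0.64)/2 = 0.32, v̄ = (0.00+0.71)/2 = 0.355 → q = 7.1×0.32×0.355 = 0.8066 m³/s
Panel 2-3: Δb = 4.4 m, d̄ = (0.64+0.51)/2 = 0.575, v̄ = (0.71+0.63)/2 = 0.67 → q = 4.4×0.575×0.67 = 1.695 m³/s
Panel 3-4: Δb = 2.1 m, d̄ = (0.51+0.70)/2 = 0.605, v̄ = (0.63+0.74)/2 = 0.685 → q = 2.1×0.605×0.685 = 0.8703 m³/s
Panel 4-5: Δb = 4.6 m, d̄ = (0.70+0.40)/2 = 0.55, v̄ = (0.74+0.69)/2 = 0.715 → q = 4.6×0.55×0.715 = 1.809 m³/s
Panel 5-6: Δb = 6.3 m, d̄ = (0.40+0.00)/2 = 0.2, v̄ = (0.69+0.00)/2 = 0.345 → q = 6.3×0.2×0.345 = 0.4347 m³/s
Q = Σ q = 5.616 m³/s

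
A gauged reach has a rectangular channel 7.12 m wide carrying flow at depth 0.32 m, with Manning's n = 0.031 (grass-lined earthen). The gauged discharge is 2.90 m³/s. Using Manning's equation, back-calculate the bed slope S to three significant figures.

0.00798

A = b·y = 7.12 × 0.32 = 2.278 m²
P = b + 2y = 7.12 + 2×0.32 = 7.760 m
R = A/P = 2.278/7.760 = 0.2936 m
S = (Q·n / (1·A·R^(2/3)))² = (2.90×0.031 / (1×2.278×0.4418))² = 0.007978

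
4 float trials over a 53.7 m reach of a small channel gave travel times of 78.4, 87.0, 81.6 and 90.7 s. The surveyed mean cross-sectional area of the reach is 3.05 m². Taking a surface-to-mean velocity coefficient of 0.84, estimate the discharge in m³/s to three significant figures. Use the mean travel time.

1.63 m³/s

t̄ = (78.4 + 87.0 + 81.6 + 90.7) / 4 = 84.425 s
v_surface = L / t̄ = 53.7 / 84.425 = 0.6361 m/s
v_mean = 0.84 × 0.6361 = 0.5343 m/s
Q = A × v_mean = 3.05 × 0.5343 = 1.630 m³/s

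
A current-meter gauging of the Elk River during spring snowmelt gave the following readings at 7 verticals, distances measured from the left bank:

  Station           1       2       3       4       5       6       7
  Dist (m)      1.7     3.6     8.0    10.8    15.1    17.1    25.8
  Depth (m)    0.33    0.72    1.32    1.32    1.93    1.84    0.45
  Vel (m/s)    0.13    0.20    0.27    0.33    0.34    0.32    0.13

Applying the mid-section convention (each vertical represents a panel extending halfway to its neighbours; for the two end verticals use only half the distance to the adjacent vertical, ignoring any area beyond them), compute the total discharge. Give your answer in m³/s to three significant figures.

8.80 m³/s

w_1 = (3.6 − 1.7)/2 = 0.95 m; q_1 = 0.13 × 0.33 × 0.95 = 0.04076 m³/s
w_2 = (8.0 − 1.7)/2 = 3.15 m; q_2 = 0.20 × 0.72 × 3.15 = 0.4536 m³/s
w_3 = (10.8 − 3.6)/2 = 3.6 m; q_3 = 0.27 × 1.32 × 3.6 = 1.283 m³/s
w_4 = (15.1 − 8.0)/2 = 3.55 m; q_4 = 0.33 × 1.32 × 3.55 = 1.546 m³/s
w_5 = (17.1 − 10.8)/2 = 3.15 m; q_5 = 0.34 × 1.93 × 3.15 = 2.067 m³/s
w_6 = (25.8 − 15.1)/2 = 5.35 m; q_6 = 0.32 × 1.84 × 5.35 = 3.150 m³/s
w_7 = (25.8 − 17.1)/2 = 4.35 m; q_7 = 0.13 × 0.45 × 4.35 = 0.2545 m³/s
Q = Σ qᵢ = 8.795 m³/s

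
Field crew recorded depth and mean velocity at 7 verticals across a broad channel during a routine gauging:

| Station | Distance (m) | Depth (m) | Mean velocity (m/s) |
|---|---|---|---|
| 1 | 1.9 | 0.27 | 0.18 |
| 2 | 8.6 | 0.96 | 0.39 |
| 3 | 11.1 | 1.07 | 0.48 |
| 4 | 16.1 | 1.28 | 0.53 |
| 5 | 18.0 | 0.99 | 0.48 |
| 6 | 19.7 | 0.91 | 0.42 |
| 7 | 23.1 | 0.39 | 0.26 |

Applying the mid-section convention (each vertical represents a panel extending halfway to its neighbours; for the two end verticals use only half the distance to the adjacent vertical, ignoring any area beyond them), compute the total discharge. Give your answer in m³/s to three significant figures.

8.15 m³/s

w_1 = (8.6 − 1.9)/2 = 3.35 m; q_1 = 0.18 × 0.27 × 3.35 = 0.1628 m³/s
w_2 = (11.1 − 1.9)/2 = 4.6 m; q_2 = 0.39 × 0.96 × 4.6 = 1.722 m³/s
w_3 = (16.1 − 8.6)/2 = 3.75 m; q_3 = 0.48 × 1.07 × 3.75 = 1.926 m³/s
w_4 = (18.0 − 11.1)/2 = 3.45 m; q_4 = 0.53 × 1.28 × 3.45 = 2.340 m³/s
w_5 = (19.7 − 16.1)/2 = 1.8 m; q_5 = 0.48 × 0.99 × 1.8 = 0.8554 m³/s
w_6 = (23.1 − 18.0)/2 = 2.55 m; q_6 = 0.42 × 0.91 × 2.55 = 0.9746 m³/s
w_7 = (23.1 − 19.7)/2 = 1.7 m; q_7 = 0.26 × 0.39 × 1.7 = 0.1724 m³/s
Q = Σ qᵢ = 8.154 m³/s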